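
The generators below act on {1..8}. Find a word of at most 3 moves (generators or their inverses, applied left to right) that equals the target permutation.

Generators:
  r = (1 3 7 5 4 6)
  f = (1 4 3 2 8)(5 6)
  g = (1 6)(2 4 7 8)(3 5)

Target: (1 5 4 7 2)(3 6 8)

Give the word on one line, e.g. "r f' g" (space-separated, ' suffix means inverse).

g f'

  after g: (1 6)(2 4 7 8)(3 5)
  after f': (1 5 4 7 2)(3 6 8)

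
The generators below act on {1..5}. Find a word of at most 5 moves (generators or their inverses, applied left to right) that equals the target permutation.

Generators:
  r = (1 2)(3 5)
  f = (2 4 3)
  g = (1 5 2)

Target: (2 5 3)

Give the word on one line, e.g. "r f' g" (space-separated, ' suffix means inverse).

r g' g'

  after r: (1 2)(3 5)
  after g': (1 5 3)
  after g': (2 5 3)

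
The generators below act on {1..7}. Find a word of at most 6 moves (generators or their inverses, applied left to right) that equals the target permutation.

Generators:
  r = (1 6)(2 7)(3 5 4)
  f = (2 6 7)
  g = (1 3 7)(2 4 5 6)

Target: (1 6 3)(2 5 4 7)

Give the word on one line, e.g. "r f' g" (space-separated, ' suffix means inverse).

f g' f f

  after f: (2 6 7)
  after g': (1 7 6 3)(2 5 4)
  after f: (1 2 5 4 6 3)
  after f: (1 6 3)(2 5 4 7)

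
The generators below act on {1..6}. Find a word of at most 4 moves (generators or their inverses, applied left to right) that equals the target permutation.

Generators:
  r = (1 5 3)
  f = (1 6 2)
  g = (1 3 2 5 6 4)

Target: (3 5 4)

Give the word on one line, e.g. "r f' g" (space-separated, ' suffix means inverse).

  after f: (1 6 2)
  after g: (1 4)(2 3)(5 6)
  after g: (3 5 4)

f g g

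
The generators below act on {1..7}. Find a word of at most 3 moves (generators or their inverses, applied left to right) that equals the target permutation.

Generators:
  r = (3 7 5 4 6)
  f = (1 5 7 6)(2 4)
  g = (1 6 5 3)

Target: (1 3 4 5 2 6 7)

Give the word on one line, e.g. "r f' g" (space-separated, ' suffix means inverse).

r f' r

  after r: (3 7 5 4 6)
  after f': (1 6 3 5 2 4 7)
  after r: (1 3 4 5 2 6 7)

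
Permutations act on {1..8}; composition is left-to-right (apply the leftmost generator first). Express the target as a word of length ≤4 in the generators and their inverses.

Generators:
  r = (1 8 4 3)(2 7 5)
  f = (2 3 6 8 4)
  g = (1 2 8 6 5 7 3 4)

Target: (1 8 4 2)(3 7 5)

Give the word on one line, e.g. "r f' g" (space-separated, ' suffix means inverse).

g' f'

  after g': (1 4 3 7 5 6 8 2)
  after f': (1 8 4 2)(3 7 5)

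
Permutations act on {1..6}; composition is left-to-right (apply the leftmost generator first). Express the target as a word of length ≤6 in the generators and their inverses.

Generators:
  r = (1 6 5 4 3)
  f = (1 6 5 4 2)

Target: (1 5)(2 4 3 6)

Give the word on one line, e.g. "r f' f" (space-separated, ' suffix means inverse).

  after r': (1 3 4 5 6)
  after f: (1 3 2)
  after r: (2 6 5 4 3)
  after f: (1 6 4 3)(2 5)
  after f: (1 5)(2 4 3 6)

r' f r f f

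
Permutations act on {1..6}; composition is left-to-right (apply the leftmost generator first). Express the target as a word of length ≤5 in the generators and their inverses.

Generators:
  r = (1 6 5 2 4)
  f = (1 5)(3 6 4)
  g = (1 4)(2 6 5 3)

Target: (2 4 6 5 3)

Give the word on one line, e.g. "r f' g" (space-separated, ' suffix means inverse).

g' f r f' g

  after g': (1 4)(2 3 5 6)
  after f: (1 3)(2 6)(4 5)
  after r: (1 3 6 4 2 5)
  after f': (1 4 2)
  after g: (2 4 6 5 3)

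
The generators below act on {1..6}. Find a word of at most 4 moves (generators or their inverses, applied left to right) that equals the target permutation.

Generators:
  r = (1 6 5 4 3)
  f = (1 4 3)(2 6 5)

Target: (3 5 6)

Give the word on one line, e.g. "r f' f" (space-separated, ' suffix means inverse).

f r f

  after f: (1 4 3)(2 6 5)
  after r: (1 3 6 4)(2 5)
  after f: (3 5 6)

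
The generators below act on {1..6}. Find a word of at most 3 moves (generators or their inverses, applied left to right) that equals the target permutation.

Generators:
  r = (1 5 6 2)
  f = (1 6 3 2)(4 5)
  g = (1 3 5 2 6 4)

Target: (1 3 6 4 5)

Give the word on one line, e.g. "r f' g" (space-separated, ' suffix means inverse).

  after g: (1 3 5 2 6 4)
  after r: (1 3 6 4 5)

g r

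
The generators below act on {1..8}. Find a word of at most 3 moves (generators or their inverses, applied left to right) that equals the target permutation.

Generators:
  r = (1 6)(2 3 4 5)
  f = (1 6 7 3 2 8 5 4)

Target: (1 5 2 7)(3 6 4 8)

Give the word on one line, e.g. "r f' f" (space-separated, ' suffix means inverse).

f' f'

  after f': (1 4 5 8 2 3 7 6)
  after f': (1 5 2 7)(3 6 4 8)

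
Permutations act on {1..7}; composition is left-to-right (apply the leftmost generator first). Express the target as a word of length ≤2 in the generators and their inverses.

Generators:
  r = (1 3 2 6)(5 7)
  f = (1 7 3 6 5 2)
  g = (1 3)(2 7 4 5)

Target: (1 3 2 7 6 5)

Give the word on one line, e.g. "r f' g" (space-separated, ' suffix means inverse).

r' f'

  after r': (1 6 2 3)(5 7)
  after f': (1 3 2 7 6 5)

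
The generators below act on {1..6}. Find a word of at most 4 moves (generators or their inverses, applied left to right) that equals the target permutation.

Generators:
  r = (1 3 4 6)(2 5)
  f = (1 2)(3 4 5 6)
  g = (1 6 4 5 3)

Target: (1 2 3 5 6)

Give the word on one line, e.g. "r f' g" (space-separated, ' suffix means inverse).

  after r': (1 6 4 3)(2 5)
  after g': (2 4 5)
  after f: (1 2 5)(3 4 6)
  after g: (1 2 3 5 6)

r' g' f g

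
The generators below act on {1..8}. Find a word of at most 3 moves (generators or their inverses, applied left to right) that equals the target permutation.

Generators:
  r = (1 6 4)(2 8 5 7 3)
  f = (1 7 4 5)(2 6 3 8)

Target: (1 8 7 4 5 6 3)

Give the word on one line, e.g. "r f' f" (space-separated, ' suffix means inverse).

f' r'

  after f': (1 5 4 7)(2 8 3 6)
  after r': (1 8 7 4 5 6 3)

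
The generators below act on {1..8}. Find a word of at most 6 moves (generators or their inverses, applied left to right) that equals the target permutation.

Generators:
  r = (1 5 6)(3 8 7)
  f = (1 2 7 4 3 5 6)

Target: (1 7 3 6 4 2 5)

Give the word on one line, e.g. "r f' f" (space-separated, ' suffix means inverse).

  after r: (1 5 6)(3 8 7)
  after r: (1 6 5)(3 7 8)
  after f': (1 5 6 3 2)(4 7 8)
  after f': (1 3)(2 6 4)(7 8)
  after r': (1 7 3 6 4 2 5)

r r f' f' r'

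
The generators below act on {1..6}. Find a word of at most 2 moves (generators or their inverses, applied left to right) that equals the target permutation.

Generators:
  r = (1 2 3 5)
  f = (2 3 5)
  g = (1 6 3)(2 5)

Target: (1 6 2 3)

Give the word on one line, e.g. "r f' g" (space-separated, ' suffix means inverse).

g f'

  after g: (1 6 3)(2 5)
  after f': (1 6 2 3)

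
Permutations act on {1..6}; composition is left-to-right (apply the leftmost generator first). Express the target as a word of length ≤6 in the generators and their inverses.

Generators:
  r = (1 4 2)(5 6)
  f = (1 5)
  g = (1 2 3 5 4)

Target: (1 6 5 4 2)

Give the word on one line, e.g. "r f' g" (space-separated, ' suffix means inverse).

  after g: (1 2 3 5 4)
  after f: (1 2 3)(4 5)
  after g: (1 3 2 5)
  after g: (1 5 2 4)
  after r': (1 6 5 4 2)

g f g g r'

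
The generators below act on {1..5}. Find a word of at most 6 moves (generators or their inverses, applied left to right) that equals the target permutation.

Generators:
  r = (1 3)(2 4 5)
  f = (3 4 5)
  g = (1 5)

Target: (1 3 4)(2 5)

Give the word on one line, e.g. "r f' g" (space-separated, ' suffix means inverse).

f' g g r'

  after f': (3 5 4)
  after g: (1 5 4 3)
  after g: (3 5 4)
  after r': (1 3 4)(2 5)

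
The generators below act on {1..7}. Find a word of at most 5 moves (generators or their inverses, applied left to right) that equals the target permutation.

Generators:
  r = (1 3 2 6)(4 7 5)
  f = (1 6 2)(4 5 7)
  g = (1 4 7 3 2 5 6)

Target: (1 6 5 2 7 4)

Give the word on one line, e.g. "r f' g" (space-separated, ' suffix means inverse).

r' f' g'

  after r': (1 6 2 3)(4 5 7)
  after f': (2 3)
  after g': (1 6 5 2 7 4)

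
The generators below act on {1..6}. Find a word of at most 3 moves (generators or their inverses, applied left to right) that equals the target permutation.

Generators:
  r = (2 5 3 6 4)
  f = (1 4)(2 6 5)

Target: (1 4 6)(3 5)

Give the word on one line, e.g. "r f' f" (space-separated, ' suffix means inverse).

r f

  after r: (2 5 3 6 4)
  after f: (1 4 6)(3 5)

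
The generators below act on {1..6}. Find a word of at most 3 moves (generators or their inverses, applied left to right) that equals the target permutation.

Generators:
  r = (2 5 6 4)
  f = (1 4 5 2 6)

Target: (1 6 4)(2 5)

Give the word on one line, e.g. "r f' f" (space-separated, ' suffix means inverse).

f r f

  after f: (1 4 5 2 6)
  after r: (1 2 4 6)
  after f: (1 6 4)(2 5)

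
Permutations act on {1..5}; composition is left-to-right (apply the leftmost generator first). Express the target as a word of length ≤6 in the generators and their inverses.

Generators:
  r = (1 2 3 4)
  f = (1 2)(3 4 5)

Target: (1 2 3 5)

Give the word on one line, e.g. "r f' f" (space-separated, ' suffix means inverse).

r' f' r' f r

  after r': (1 4 3 2)
  after f': (1 3)(4 5)
  after r': (1 2)(3 4 5)
  after f: (3 5 4)
  after r: (1 2 3 5)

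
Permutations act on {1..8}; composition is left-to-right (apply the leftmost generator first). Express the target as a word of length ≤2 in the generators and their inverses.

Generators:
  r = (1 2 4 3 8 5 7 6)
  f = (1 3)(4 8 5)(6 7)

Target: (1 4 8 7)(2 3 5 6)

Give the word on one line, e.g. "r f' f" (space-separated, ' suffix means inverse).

  after r: (1 2 4 3 8 5 7 6)
  after r: (1 4 8 7)(2 3 5 6)

r r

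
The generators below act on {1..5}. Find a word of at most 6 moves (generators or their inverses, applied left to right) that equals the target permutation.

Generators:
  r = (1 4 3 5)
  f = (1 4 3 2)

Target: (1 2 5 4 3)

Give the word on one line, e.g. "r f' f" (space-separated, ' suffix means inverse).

  after r': (1 5 3 4)
  after f': (1 5 4 2 3)
  after r: (2 5 3 4)
  after f': (1 2 5 4 3)

r' f' r f'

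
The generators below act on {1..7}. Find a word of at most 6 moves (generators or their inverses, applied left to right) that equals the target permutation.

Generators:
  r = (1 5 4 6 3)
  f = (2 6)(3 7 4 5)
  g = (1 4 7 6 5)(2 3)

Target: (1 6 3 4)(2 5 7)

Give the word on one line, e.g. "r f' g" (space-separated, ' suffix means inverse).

r' f' g' f f

  after r': (1 3 6 4 5)
  after f': (1 5)(2 6 7 3)
  after g': (1 6 4)(2 7)
  after f: (1 2 4)(3 7 6 5)
  after f: (1 6 3 4)(2 5 7)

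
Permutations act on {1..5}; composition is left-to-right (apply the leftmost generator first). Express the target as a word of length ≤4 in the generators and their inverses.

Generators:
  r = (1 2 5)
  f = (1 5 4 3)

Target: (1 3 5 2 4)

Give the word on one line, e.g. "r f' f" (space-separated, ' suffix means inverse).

  after r': (1 5 2)
  after f': (2 3 4 5)
  after f': (1 3 5 2 4)

r' f' f'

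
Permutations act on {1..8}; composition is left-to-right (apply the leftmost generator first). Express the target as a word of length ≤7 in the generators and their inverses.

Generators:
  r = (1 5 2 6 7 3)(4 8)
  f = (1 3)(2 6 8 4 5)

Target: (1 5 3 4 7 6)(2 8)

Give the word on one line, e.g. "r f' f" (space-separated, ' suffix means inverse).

r' f' r' f r

  after r': (1 3 7 6 2 5)(4 8)
  after f': (2 4 6 5 3 7)
  after r': (1 3 6)(2 8 4)(5 7)
  after f: (2 4 6 3 8 5 7)
  after r: (1 5 3 4 7 6)(2 8)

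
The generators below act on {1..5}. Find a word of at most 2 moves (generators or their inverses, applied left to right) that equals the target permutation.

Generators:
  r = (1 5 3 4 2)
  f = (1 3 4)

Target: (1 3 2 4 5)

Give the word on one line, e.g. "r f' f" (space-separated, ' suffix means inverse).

f' r'

  after f': (1 4 3)
  after r': (1 3 2 4 5)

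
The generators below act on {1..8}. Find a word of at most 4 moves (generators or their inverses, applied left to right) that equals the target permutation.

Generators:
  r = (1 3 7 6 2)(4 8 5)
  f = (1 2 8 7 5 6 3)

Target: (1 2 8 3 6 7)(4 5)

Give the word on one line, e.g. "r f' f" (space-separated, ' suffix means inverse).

r f f

  after r: (1 3 7 6 2)(4 8 5)
  after f: (3 5 4 7)(6 8)
  after f: (1 2 8 3 6 7)(4 5)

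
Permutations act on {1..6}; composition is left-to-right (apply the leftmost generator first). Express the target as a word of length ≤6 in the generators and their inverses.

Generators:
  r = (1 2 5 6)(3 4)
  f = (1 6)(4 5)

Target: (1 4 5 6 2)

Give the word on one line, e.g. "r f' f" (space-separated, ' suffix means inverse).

  after r: (1 2 5 6)(3 4)
  after f: (1 2 4 3 5)
  after f: (1 2 5 6)(3 4)
  after r: (1 5)(2 6)
  after f': (1 4 5 6 2)

r f f r f'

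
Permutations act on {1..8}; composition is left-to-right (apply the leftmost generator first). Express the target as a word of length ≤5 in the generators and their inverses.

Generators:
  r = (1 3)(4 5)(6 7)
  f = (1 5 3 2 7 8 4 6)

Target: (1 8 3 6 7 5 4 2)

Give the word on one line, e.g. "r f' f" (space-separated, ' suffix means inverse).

f' f' f'

  after f': (1 6 4 8 7 2 3 5)
  after f': (1 4 7 3)(2 5 6 8)
  after f': (1 8 3 6 7 5 4 2)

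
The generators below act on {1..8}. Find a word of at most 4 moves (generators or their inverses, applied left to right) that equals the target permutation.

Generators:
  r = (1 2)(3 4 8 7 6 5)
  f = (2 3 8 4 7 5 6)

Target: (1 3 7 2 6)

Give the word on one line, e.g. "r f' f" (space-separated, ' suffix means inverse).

f r' f

  after f: (2 3 8 4 7 5 6)
  after r': (1 2 5 7 6)(3 4 8)
  after f: (1 3 7 2 6)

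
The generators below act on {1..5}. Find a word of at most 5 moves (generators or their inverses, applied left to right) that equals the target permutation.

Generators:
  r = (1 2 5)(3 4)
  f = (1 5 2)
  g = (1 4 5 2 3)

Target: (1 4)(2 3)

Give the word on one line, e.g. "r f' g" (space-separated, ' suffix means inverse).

  after g: (1 4 5 2 3)
  after f: (1 4 2 3 5)
  after r': (1 3 2 4)
  after f: (1 3)(2 4 5)
  after r: (1 4)(2 3)

g f r' f r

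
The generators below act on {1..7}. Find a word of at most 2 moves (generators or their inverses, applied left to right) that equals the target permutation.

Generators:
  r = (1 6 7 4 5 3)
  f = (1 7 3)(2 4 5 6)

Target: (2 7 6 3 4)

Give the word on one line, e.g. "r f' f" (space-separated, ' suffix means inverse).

f' r

  after f': (1 3 7)(2 6 5 4)
  after r: (2 7 6 3 4)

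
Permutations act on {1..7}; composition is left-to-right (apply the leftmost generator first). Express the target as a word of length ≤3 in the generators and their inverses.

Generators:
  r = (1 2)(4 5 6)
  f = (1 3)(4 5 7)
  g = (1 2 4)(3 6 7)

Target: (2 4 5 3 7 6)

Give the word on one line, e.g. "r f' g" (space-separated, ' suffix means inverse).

  after r: (1 2)(4 5 6)
  after g': (2 4 5 3 7 6)

r g'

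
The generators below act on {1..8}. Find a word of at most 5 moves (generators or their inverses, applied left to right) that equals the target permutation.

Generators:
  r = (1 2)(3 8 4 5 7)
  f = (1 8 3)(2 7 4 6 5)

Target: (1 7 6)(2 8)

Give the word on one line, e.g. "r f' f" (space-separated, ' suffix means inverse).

f f r'

  after f: (1 8 3)(2 7 4 6 5)
  after f: (1 3 8)(2 4 5 7 6)
  after r': (1 7 6)(2 8)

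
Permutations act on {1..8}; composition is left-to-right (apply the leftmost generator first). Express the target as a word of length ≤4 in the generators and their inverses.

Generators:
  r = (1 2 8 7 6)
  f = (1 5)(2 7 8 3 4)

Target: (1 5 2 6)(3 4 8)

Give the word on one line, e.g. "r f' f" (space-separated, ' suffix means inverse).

f r

  after f: (1 5)(2 7 8 3 4)
  after r: (1 5 2 6)(3 4 8)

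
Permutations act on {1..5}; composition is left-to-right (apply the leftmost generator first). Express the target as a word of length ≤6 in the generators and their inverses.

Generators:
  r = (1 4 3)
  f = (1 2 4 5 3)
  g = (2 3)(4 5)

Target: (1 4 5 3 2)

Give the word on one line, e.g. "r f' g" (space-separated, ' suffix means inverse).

  after f': (1 3 5 4 2)
  after r: (2 4)(3 5)
  after f: (1 2 5)
  after g: (1 3 2 4 5)
  after r': (1 4 5 3 2)

f' r f g r'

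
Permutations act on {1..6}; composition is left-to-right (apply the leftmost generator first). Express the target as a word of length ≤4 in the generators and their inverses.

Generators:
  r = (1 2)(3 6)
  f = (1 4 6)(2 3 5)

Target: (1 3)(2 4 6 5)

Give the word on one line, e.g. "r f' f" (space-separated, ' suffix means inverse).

r' f

  after r': (1 2)(3 6)
  after f: (1 3)(2 4 6 5)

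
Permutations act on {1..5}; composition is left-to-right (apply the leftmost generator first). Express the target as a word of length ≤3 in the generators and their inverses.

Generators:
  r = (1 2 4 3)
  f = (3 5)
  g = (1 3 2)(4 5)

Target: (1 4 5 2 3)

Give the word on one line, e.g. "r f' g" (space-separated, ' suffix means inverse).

  after g: (1 3 2)(4 5)
  after r': (1 4 5 2 3)

g r'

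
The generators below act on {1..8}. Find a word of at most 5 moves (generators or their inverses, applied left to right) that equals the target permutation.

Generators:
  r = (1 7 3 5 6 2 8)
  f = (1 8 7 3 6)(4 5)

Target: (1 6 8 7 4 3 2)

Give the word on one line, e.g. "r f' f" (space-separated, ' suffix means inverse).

f r f'

  after f: (1 8 7 3 6)(4 5)
  after r: (2 8 3)(4 6 7 5)
  after f': (1 6 8 7 4 3 2)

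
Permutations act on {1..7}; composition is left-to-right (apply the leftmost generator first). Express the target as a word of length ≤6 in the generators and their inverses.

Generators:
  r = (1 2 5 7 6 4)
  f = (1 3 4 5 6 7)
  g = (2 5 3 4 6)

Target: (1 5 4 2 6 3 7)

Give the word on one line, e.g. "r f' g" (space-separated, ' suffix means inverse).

  after f': (1 7 6 5 4 3)
  after f': (1 6 4)(3 7 5)
  after r: (1 4 2 5 3 6)
  after f: (1 5 4 2 6 3 7)

f' f' r f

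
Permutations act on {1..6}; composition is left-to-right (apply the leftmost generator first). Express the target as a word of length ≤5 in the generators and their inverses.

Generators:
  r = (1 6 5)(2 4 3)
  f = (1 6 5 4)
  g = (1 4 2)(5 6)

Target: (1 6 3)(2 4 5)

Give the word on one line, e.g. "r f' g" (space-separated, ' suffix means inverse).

  after r': (1 5 6)(2 3 4)
  after f': (1 6 4 2 3 5)
  after g: (1 5 4)(2 3 6)
  after r': (1 6 3)(2 4 5)

r' f' g r'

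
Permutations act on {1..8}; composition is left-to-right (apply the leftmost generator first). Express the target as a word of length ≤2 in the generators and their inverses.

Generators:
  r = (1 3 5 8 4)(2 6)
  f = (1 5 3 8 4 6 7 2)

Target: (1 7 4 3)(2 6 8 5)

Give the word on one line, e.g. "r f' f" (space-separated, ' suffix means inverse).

  after f': (1 2 7 6 4 8 3 5)
  after f': (1 7 4 3)(2 6 8 5)

f' f'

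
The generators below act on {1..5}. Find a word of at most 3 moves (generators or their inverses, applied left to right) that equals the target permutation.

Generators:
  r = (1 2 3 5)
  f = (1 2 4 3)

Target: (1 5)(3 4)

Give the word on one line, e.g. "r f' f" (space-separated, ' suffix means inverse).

  after r': (1 5 3 2)
  after f: (1 5)(3 4)

r' f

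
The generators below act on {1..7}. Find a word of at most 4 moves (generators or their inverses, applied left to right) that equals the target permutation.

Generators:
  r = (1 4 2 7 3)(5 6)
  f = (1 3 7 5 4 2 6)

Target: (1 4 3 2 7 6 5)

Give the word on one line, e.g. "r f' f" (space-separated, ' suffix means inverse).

f' f' f'

  after f': (1 6 2 4 5 7 3)
  after f': (1 2 5 3 6 4 7)
  after f': (1 4 3 2 7 6 5)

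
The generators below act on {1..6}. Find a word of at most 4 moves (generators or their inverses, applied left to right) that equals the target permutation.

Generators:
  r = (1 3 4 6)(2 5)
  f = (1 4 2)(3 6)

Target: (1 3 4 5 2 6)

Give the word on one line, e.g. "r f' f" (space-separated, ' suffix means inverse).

f r'

  after f: (1 4 2)(3 6)
  after r': (1 3 4 5 2 6)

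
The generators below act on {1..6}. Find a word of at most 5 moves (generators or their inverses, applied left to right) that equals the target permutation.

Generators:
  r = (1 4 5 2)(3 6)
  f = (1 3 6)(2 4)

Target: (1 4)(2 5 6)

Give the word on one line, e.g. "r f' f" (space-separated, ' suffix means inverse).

  after r': (1 2 5 4)(3 6)
  after r': (1 5)(2 4)
  after f: (1 5 3 6)
  after r': (1 4)(2 5 6)

r' r' f r'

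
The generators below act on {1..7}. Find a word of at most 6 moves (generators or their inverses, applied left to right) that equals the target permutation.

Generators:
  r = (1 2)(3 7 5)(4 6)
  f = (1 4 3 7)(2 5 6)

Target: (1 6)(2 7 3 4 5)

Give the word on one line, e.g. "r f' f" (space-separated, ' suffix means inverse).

  after r: (1 2)(3 7 5)(4 6)
  after r: (3 5 7)
  after r: (1 2)(4 6)
  after f': (1 6)(2 7 3 4 5)

r r r f'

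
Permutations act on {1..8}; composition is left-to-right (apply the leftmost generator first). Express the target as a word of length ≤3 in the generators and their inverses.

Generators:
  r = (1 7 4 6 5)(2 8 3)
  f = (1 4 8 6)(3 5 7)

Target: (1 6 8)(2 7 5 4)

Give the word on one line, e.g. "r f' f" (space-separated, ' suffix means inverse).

  after r: (1 7 4 6 5)(2 8 3)
  after f': (1 5 6 3 2 4 8 7)
  after r': (1 6 8)(2 7 5 4)

r f' r'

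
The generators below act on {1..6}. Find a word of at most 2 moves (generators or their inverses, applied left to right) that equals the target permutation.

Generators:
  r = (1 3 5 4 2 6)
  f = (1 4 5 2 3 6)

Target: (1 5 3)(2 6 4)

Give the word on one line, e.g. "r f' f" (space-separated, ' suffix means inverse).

  after f: (1 4 5 2 3 6)
  after f: (1 5 3)(2 6 4)

f f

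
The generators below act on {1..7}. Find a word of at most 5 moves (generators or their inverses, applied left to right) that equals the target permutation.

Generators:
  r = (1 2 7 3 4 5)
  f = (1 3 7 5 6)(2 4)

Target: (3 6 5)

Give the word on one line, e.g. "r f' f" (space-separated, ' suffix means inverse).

  after r': (1 5 4 3 7 2)
  after r': (1 4 7)(2 5 3)
  after r': (1 3)(2 4)(5 7)
  after f': (3 6 5)

r' r' r' f'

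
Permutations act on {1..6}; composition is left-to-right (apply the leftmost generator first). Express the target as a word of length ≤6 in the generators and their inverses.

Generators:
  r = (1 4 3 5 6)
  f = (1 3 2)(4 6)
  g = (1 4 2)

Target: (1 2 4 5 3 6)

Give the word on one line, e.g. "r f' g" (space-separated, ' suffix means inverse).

  after f: (1 3 2)(4 6)
  after g: (1 3)(2 4 6)
  after r': (1 4 5 3 6 2)
  after g: (1 2 4 5 3 6)

f g r' g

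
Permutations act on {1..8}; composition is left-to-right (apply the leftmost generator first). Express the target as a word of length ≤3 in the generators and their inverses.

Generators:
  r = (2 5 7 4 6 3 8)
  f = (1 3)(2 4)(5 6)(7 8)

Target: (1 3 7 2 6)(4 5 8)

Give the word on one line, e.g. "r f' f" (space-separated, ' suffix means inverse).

r f

  after r: (2 5 7 4 6 3 8)
  after f: (1 3 7 2 6)(4 5 8)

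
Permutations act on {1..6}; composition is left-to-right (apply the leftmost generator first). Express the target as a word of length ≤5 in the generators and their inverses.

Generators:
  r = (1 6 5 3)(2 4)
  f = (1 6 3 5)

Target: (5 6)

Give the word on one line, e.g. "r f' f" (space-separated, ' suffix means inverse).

  after f: (1 6 3 5)
  after r: (1 5 6)(2 4)
  after r: (1 3)
  after f: (1 5)(3 6)
  after f: (5 6)

f r r f f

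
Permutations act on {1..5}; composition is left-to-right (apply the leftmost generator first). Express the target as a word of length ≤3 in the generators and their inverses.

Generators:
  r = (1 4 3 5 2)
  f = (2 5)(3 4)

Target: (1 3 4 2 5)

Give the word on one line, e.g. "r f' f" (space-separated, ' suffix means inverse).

  after r': (1 2 5 3 4)
  after f': (1 5 4)
  after r': (1 3 4 2 5)

r' f' r'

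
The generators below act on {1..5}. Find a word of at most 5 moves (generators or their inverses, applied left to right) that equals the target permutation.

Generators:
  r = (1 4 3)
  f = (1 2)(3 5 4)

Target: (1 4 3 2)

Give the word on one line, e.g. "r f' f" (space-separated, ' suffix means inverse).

  after f: (1 2)(3 5 4)
  after f: (3 4 5)
  after r': (1 3)(4 5)
  after f': (1 4 3 2)

f f r' f'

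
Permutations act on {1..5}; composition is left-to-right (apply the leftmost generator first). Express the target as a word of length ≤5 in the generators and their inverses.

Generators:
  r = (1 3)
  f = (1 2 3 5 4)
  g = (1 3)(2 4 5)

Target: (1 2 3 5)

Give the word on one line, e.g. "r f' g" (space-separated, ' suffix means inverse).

f' r g' r

  after f': (1 4 5 3 2)
  after r: (1 4 5)(2 3)
  after g': (1 2)(3 5)
  after r: (1 2 3 5)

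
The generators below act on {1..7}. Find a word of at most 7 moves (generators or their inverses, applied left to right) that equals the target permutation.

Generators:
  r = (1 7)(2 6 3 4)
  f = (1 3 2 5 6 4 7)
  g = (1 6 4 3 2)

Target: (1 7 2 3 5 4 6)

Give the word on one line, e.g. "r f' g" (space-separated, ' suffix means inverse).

  after g: (1 6 4 3 2)
  after r': (1 2 7)(3 4 6)
  after f': (1 3 6)(2 4 5)
  after f': (2 6 7 4)(3 5)
  after r: (1 7 2 3 5 4 6)

g r' f' f' r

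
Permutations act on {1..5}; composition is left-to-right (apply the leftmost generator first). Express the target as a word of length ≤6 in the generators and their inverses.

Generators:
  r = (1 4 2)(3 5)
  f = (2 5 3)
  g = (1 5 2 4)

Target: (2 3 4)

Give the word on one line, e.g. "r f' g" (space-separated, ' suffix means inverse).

  after r: (1 4 2)(3 5)
  after f': (1 4 3 2)
  after r': (3 4 5)
  after g': (1 4)(2 5 3)
  after r': (2 3 4)

r f' r' g' r'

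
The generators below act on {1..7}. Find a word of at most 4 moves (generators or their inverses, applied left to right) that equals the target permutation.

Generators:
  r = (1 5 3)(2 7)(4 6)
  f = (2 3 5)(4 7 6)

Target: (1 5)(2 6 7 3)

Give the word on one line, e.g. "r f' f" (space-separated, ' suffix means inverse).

  after r': (1 3 5)(2 7)(4 6)
  after f: (1 5)(2 6 7 3)

r' f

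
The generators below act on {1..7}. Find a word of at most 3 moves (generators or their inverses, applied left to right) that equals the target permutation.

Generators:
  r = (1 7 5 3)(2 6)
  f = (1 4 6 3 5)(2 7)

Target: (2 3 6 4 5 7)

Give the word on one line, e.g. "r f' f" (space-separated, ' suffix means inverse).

f' r r

  after f': (1 5 3 6 4)(2 7)
  after r: (1 3 2 5)(4 7 6)
  after r: (2 3 6 4 5 7)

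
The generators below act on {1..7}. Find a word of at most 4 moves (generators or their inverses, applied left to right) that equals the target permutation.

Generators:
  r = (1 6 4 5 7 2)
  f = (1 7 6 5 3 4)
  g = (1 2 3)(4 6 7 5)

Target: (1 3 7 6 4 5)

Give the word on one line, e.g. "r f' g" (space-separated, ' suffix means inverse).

g g r'

  after g: (1 2 3)(4 6 7 5)
  after g: (1 3 2)(4 7)(5 6)
  after r': (1 3 7 6 4 5)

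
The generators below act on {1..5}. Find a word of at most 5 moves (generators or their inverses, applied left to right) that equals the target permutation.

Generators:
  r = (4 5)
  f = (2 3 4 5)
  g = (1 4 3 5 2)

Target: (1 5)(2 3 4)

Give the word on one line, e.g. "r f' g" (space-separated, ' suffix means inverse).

  after g: (1 4 3 5 2)
  after f': (1 3 4 2)
  after r': (1 3 5 4 2)
  after g': (1 4 5)
  after f: (1 5)(2 3 4)

g f' r' g' f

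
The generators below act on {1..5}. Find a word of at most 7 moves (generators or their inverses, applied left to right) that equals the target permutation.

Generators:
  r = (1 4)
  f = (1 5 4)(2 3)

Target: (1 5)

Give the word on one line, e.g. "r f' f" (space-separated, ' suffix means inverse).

  after f': (1 4 5)(2 3)
  after r': (2 3)(4 5)
  after r': (1 4 5)(2 3)
  after f': (1 5 4)
  after r: (1 5)

f' r' r' f' r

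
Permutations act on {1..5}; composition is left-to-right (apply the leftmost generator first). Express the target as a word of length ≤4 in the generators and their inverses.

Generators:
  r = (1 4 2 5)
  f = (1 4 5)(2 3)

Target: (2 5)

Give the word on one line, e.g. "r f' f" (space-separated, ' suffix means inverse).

r' f' f'

  after r': (1 5 2 4)
  after f': (1 4 5 3 2)
  after f': (2 5)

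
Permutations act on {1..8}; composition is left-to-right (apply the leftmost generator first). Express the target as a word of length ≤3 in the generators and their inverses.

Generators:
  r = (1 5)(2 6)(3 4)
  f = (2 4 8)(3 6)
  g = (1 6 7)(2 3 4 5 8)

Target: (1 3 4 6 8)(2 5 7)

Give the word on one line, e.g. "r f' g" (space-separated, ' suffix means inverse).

  after r': (1 5)(2 6)(3 4)
  after g': (1 4 2)(5 7 6 8)
  after r': (1 3 4 6 8)(2 5 7)

r' g' r'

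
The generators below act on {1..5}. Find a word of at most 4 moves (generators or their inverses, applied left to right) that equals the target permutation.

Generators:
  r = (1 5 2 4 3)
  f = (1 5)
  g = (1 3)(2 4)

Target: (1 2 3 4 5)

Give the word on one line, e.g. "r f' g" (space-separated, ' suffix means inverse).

r r r g'

  after r: (1 5 2 4 3)
  after r: (1 2 3 5 4)
  after r: (1 4 5 3 2)
  after g': (1 2 3 4 5)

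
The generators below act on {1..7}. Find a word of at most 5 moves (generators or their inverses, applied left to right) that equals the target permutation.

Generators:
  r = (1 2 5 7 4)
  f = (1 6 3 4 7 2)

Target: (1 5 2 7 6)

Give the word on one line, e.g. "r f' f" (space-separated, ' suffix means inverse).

f' r f

  after f': (1 2 7 4 3 6)
  after r: (1 5 7)(2 4 3 6)
  after f: (1 5 2 7 6)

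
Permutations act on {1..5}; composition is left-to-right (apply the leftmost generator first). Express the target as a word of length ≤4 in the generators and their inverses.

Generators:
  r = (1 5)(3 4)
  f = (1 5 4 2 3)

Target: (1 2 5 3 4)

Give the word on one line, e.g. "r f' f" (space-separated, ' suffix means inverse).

  after r': (1 5)(3 4)
  after f: (1 4)(2 3)
  after f: (1 2)(4 5)
  after r': (1 2 5 3 4)

r' f f r'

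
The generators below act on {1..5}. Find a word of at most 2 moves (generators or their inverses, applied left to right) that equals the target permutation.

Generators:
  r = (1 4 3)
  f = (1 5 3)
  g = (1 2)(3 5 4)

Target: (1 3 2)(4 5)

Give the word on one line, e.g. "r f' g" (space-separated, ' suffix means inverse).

f g'

  after f: (1 5 3)
  after g': (1 3 2)(4 5)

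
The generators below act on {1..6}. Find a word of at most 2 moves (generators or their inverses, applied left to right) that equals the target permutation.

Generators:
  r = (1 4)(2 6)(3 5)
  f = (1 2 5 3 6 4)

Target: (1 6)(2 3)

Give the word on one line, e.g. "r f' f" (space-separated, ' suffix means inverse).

r f'

  after r: (1 4)(2 6)(3 5)
  after f': (1 6)(2 3)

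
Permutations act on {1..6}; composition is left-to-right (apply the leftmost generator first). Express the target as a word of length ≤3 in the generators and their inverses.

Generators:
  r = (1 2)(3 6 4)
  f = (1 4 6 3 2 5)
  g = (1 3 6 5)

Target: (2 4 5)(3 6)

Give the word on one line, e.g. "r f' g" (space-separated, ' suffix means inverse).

  after r': (1 2)(3 4 6)
  after g: (1 2 3 4 5)
  after r': (2 4 5)(3 6)

r' g r'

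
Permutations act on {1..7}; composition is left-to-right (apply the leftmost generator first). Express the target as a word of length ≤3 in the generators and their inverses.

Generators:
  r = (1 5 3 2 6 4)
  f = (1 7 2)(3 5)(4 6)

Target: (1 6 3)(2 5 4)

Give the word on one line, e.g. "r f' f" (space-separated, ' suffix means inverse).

r' r'

  after r': (1 4 6 2 3 5)
  after r': (1 6 3)(2 5 4)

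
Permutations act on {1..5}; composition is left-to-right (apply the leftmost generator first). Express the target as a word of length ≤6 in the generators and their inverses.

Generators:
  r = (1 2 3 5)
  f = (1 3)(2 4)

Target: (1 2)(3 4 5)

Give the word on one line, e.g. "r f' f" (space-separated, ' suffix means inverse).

r f r r f'

  after r: (1 2 3 5)
  after f: (1 4 2)(3 5)
  after r: (1 4 3)
  after r: (1 4 5)(2 3)
  after f': (1 2)(3 4 5)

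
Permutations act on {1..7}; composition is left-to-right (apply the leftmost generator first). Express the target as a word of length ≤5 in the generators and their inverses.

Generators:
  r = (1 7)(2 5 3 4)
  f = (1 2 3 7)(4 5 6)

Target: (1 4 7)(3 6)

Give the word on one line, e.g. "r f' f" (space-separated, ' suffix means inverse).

r f' r

  after r: (1 7)(2 5 3 4)
  after f': (1 3 6 5 2 4)
  after r: (1 4 7)(3 6)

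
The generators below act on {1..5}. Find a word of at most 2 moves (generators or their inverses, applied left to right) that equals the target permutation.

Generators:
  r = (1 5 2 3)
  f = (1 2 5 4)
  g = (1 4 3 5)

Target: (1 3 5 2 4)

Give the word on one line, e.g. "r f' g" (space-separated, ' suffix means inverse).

r g'

  after r: (1 5 2 3)
  after g': (1 3 5 2 4)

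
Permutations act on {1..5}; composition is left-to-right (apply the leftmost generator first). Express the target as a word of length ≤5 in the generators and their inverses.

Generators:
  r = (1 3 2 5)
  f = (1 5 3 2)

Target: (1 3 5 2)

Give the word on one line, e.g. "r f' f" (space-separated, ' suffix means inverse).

  after r': (1 5 2 3)
  after f: (1 3 5)
  after f: (1 2)
  after f: (2 5 3)
  after r: (1 3 5 2)

r' f f f r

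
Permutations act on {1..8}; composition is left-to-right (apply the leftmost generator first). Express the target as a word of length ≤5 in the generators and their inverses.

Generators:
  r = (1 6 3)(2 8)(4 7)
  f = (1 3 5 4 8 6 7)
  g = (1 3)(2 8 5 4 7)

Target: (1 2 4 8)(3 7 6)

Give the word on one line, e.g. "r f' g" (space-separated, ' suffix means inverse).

  after r: (1 6 3)(2 8)(4 7)
  after r: (1 3 6)
  after f: (1 5 4 8 6 3 7)
  after g': (1 8 6)(2 7 3 4)
  after r': (1 2 4 8)(3 7 6)

r r f g' r'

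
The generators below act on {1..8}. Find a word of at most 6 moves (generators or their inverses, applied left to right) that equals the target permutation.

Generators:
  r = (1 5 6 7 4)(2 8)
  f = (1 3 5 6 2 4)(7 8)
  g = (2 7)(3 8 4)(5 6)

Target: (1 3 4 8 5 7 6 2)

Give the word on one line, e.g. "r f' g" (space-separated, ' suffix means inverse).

g' f' g r

  after g': (2 7)(3 4 8)(5 6)
  after f': (1 4 7 6 3 2 8)
  after g: (1 3 7 5 6 8)(2 4)
  after r: (1 3 4 8 5 7 6 2)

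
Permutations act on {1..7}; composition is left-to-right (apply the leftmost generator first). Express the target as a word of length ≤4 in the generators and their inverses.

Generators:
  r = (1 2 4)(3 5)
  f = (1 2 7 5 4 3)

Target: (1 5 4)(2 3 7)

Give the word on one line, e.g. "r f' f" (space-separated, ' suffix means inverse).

r' f'

  after r': (1 4 2)(3 5)
  after f': (1 5 4)(2 3 7)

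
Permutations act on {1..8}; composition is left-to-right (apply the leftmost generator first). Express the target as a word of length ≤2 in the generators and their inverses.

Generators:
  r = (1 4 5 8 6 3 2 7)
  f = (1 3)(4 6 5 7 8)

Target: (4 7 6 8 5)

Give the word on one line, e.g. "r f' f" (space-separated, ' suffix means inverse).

  after f': (1 3)(4 8 7 5 6)
  after f': (4 7 6 8 5)

f' f'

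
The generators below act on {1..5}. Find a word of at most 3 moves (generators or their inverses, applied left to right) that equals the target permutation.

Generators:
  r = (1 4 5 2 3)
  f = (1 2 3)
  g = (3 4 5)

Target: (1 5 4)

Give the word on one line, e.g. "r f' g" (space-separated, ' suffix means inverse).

f r'

  after f: (1 2 3)
  after r': (1 5 4)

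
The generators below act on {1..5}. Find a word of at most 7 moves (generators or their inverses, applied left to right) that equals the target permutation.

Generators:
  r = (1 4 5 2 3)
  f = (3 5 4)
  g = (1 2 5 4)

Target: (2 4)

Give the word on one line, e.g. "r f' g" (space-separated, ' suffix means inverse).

f r' g f' r'

  after f: (3 5 4)
  after r': (1 3 4 2 5)
  after g: (1 3)(2 4 5)
  after f': (1 4 3)(2 5)
  after r': (2 4)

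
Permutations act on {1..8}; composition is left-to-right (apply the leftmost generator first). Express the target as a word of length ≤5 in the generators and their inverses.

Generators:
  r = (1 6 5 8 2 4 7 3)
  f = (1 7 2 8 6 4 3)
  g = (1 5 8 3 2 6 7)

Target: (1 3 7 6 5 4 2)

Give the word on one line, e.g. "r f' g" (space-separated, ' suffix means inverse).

  after r: (1 6 5 8 2 4 7 3)
  after f': (1 8 7 4)(2 6 5)
  after r: (1 2 5 4 6 8 3)
  after g': (1 3 7 6 5 4 2)

r f' r g'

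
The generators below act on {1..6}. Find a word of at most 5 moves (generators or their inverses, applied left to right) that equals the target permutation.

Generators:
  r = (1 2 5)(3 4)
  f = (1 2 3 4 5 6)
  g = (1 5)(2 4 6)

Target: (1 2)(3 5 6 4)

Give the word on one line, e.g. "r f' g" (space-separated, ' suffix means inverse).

r' g' r' r'

  after r': (1 5 2)(3 4)
  after g': (2 5 6 4 3)
  after r': (1 5 6 3)
  after r': (1 2)(3 5 6 4)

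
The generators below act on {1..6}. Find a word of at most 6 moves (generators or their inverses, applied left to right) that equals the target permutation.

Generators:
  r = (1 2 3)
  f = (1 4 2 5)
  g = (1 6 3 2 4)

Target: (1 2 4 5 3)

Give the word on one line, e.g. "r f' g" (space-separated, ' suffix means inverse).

  after r: (1 2 3)
  after f': (1 4)(2 3 5)
  after r: (1 4 2)(3 5)
  after f: (1 2 4 5 3)

r f' r f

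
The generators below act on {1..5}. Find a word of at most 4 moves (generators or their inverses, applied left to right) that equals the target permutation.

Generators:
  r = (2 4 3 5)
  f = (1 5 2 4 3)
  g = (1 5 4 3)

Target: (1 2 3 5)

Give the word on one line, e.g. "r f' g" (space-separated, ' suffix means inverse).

g' r r

  after g': (1 3 4 5)
  after r: (1 5)(2 4)
  after r: (1 2 3 5)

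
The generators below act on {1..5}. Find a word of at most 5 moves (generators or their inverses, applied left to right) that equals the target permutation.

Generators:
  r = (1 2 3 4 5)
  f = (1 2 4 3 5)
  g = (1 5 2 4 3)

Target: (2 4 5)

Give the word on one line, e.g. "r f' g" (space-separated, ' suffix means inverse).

g g f'

  after g: (1 5 2 4 3)
  after g: (1 2 3 5 4)
  after f': (2 4 5)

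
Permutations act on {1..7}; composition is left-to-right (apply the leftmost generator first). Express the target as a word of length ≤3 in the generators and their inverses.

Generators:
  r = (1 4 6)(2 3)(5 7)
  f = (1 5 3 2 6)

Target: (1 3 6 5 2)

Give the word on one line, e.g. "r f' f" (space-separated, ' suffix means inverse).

f f

  after f: (1 5 3 2 6)
  after f: (1 3 6 5 2)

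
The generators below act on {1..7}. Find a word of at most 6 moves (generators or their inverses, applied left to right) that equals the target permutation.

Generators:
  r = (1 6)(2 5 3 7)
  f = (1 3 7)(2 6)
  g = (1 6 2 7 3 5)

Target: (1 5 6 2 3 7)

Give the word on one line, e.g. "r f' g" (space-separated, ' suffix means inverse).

  after f: (1 3 7)(2 6)
  after g': (1 7 5 3 2)
  after f: (2 3 6)(5 7)
  after f: (1 3 2 7 5)
  after g: (1 5 6 2 3 7)

f g' f f g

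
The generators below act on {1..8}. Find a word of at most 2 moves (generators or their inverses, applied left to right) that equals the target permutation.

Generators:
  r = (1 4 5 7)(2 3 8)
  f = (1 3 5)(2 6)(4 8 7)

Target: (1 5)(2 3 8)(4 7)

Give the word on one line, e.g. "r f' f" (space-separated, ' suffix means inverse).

  after r': (1 7 5 4)(2 8 3)
  after r': (1 5)(2 3 8)(4 7)

r' r'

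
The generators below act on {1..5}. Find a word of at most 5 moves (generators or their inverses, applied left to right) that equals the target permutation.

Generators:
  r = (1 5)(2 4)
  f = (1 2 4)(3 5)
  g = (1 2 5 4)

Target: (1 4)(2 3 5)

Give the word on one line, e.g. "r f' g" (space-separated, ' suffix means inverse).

  after f': (1 4 2)(3 5)
  after r: (1 2 5 3)
  after f': (2 3 4)
  after r: (1 5)(2 3)
  after g: (1 4)(2 3 5)

f' r f' r g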